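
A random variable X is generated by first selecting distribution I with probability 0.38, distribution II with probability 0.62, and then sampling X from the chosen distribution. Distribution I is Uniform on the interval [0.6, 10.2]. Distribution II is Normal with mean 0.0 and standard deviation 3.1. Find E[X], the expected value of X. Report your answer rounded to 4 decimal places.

2.0520

Component means — I: 5.4; II: 0.
E[X] = 0.38·5.4 + 0.62·0 = 2.052.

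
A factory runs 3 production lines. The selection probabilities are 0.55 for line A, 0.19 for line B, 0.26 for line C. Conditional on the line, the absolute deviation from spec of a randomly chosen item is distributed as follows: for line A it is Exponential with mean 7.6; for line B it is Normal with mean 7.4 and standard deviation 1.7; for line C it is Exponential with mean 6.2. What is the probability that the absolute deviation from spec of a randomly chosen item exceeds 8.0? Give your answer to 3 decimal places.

Conditional on each line, P(X > 8.0): A: 0.349018; B: 0.362066; C: 0.275182.
By total probability, P(X > 8.0) = 0.55·0.349018 + 0.19·0.362066 + 0.26·0.275182 = 0.3323.

0.332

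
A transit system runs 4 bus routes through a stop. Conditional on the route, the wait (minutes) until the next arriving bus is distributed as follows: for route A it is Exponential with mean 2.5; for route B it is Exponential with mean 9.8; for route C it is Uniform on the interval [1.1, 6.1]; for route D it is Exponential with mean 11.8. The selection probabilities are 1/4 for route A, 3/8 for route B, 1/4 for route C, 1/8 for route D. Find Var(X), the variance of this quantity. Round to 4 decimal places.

Per component, A: μ=2.5, E[X²]=12.5; B: μ=9.8, E[X²]=192.08; C: μ=3.6, E[X²]=15.0433; D: μ=11.8, E[X²]=278.48.
E[X] = 0.25·2.5 + 0.375·9.8 + 0.25·3.6 + 0.125·11.8 = 6.675.
E[X²] = 0.25·12.5 + 0.375·192.08 + 0.25·15.0433 + 0.125·278.48 = 113.726.
Var(X) = E[X²] − (E[X])² = 113.726 − 44.5556 = 69.1702.

69.1702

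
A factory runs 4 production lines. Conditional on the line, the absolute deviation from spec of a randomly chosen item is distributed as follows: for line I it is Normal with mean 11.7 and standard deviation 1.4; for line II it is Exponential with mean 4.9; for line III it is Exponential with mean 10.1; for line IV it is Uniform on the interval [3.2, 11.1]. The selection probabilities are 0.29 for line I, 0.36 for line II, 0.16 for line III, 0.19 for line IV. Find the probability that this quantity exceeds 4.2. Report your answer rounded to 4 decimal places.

Conditional on each line, P(X > 4.2): I: 1; II: 0.424373; III: 0.659785; IV: 0.873418.
By total probability, P(X > 4.2) = 0.29·1 + 0.36·0.424373 + 0.16·0.659785 + 0.19·0.873418 = 0.714289.

0.7143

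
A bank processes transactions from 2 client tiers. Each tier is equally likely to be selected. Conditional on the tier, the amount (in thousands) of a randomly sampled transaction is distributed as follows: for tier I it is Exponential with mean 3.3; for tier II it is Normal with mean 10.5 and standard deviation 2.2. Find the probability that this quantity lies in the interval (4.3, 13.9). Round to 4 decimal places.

0.5967

Conditional on each tier, P(4.3 < X < 13.9): I: 0.256892; II: 0.936467.
By total probability, P(4.3 < X < 13.9) = 0.5·0.256892 + 0.5·0.936467 = 0.59668.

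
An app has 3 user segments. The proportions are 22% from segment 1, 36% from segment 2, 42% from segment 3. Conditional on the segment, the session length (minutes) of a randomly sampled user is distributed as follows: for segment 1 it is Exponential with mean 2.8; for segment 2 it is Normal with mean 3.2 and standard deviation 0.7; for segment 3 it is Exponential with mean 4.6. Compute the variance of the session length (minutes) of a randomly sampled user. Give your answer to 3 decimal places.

Per component, 1: μ=2.8, E[X²]=15.68; 2: μ=3.2, E[X²]=10.73; 3: μ=4.6, E[X²]=42.32.
E[X] = 0.22·2.8 + 0.36·3.2 + 0.42·4.6 = 3.7.
E[X²] = 0.22·15.68 + 0.36·10.73 + 0.42·42.32 = 25.0868.
Var(X) = E[X²] − (E[X])² = 25.0868 − 13.69 = 11.3968.

11.397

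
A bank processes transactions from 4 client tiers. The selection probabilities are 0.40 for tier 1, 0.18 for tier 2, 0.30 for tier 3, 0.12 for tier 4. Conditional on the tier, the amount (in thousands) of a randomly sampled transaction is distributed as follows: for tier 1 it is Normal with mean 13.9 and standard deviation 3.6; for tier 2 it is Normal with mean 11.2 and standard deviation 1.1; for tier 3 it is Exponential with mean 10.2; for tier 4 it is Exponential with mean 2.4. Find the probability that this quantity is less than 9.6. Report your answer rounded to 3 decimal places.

Conditional on each tier, P(X < 9.6): 1: 0.116152; 2: 0.0728976; 3: 0.609831; 4: 0.981684.
By total probability, P(X < 9.6) = 0.4·0.116152 + 0.18·0.0728976 + 0.3·0.609831 + 0.12·0.981684 = 0.360334.

0.360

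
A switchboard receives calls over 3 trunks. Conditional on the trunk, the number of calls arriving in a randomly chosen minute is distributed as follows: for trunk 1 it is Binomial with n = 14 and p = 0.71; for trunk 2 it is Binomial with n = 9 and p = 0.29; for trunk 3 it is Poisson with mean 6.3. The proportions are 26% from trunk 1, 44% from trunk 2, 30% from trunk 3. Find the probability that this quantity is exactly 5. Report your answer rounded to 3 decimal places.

Conditional on each trunk, P(X = 5): 1: 0.00524008; 2: 0.0656741; 3: 0.151868.
By total probability, P(X = 5) = 0.26·0.00524008 + 0.44·0.0656741 + 0.3·0.151868 = 0.0758194.

0.076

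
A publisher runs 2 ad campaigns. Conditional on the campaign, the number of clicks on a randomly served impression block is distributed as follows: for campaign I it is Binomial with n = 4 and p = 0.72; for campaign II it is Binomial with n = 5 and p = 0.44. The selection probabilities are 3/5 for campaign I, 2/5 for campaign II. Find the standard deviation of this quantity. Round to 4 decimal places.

1.0429

Per component, I: μ=2.88, E[X²]=9.1008; II: μ=2.2, E[X²]=6.072.
E[X] = 0.6·2.88 + 0.4·2.2 = 2.608.
E[X²] = 0.6·9.1008 + 0.4·6.072 = 7.88928.
Var(X) = E[X²] − (E[X])² = 7.88928 − 6.80166 = 1.08762.
SD(X) = √1.08762 = 1.04289.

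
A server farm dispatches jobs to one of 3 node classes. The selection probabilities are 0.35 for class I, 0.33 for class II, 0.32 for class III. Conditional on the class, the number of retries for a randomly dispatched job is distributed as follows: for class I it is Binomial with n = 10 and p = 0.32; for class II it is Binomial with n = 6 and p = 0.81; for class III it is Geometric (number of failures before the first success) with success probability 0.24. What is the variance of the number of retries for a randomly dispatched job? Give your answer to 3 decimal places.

5.910

Per component, I: μ=3.2, E[X²]=12.416; II: μ=4.86, E[X²]=24.543; III: μ=3.16667, E[X²]=23.2222.
E[X] = 0.35·3.2 + 0.33·4.86 + 0.32·3.16667 = 3.73713.
E[X²] = 0.35·12.416 + 0.33·24.543 + 0.32·23.2222 = 19.8759.
Var(X) = E[X²] − (E[X])² = 19.8759 − 13.9662 = 5.90974.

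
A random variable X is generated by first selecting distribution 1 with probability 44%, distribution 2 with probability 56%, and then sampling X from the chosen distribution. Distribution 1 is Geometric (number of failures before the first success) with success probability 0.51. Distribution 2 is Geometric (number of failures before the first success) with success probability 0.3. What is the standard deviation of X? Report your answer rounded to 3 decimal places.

2.377

Per component, 1: μ=0.960784, E[X²]=2.807; 2: μ=2.33333, E[X²]=13.2222.
E[X] = 0.44·0.960784 + 0.56·2.33333 = 1.72941.
E[X²] = 0.44·2.807 + 0.56·13.2222 = 8.63952.
Var(X) = E[X²] − (E[X])² = 8.63952 − 2.99087 = 5.64866.
SD(X) = √5.64866 = 2.37669.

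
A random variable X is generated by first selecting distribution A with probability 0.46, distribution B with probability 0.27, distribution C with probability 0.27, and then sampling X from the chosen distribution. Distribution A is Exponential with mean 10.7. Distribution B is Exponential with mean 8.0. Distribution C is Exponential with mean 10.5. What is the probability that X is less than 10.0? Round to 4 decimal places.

0.6378

Conditional on each component, P(X < 10.0): A: 0.607249; B: 0.713495; C: 0.614179.
By total probability, P(X < 10.0) = 0.46·0.607249 + 0.27·0.713495 + 0.27·0.614179 = 0.637806.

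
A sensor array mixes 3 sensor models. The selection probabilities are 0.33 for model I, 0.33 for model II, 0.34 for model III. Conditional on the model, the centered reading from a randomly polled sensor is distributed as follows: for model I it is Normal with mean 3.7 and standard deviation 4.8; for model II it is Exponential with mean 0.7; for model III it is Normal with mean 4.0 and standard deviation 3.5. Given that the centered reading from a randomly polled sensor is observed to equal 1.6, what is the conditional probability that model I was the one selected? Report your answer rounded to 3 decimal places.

Likelihoods f(1.6 | ·): I: 0.0755276; II: 0.145288; III: 0.0901028.
Posterior ∝ prior × likelihood. Numerator for I: 0.33·0.0755276 = 0.0249241.
Normalizing constant: 0.33·0.0755276 + 0.33·0.145288 + 0.34·0.0901028 = 0.103504.
P(I | observation) = 0.0249241 / 0.103504 = 0.240803.

0.241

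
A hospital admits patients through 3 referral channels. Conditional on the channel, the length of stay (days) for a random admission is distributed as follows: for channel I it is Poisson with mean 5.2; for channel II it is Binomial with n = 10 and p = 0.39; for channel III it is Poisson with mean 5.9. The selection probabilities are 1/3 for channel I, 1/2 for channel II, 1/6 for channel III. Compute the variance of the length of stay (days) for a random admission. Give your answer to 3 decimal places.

4.548

Per component, I: μ=5.2, E[X²]=32.24; II: μ=3.9, E[X²]=17.589; III: μ=5.9, E[X²]=40.71.
E[X] = 0.333333·5.2 + 0.5·3.9 + 0.166667·5.9 = 4.66667.
E[X²] = 0.333333·32.24 + 0.5·17.589 + 0.166667·40.71 = 26.3262.
Var(X) = E[X²] − (E[X])² = 26.3262 − 21.7778 = 4.54839.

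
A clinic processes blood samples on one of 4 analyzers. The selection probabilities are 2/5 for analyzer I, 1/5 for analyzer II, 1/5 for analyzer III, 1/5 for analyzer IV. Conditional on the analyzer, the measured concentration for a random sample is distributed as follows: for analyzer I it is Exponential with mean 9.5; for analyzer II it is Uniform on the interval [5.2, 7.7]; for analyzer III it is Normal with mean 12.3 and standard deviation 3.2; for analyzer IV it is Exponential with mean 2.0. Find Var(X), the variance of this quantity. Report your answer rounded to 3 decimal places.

Per component, I: μ=9.5, E[X²]=180.5; II: μ=6.45, E[X²]=42.1233; III: μ=12.3, E[X²]=161.53; IV: μ=2, E[X²]=8.
E[X] = 0.4·9.5 + 0.2·6.45 + 0.2·12.3 + 0.2·2 = 7.95.
E[X²] = 0.4·180.5 + 0.2·42.1233 + 0.2·161.53 + 0.2·8 = 114.531.
Var(X) = E[X²] − (E[X])² = 114.531 − 63.2025 = 51.3282.

51.328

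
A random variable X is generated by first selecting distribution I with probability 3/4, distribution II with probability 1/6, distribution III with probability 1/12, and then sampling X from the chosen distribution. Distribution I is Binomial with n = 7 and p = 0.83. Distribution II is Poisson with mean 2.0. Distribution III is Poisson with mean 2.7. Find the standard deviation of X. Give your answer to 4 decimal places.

Per component, I: μ=5.81, E[X²]=34.7438; II: μ=2, E[X²]=6; III: μ=2.7, E[X²]=9.99.
E[X] = 0.75·5.81 + 0.166667·2 + 0.0833333·2.7 = 4.91583.
E[X²] = 0.75·34.7438 + 0.166667·6 + 0.0833333·9.99 = 27.8903.
Var(X) = E[X²] − (E[X])² = 27.8903 − 24.1654 = 3.72493.
SD(X) = √3.72493 = 1.93001.

1.9300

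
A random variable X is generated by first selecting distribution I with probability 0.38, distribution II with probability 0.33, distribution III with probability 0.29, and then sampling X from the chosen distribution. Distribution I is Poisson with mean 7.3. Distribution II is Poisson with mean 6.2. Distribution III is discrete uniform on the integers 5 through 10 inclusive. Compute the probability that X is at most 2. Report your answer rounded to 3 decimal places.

Conditional on each component, P(X ≤ 2): I: 0.0236067; II: 0.0536176; III: 0.
By total probability, P(X ≤ 2) = 0.38·0.0236067 + 0.33·0.0536176 + 0.29·0 = 0.0266643.

0.027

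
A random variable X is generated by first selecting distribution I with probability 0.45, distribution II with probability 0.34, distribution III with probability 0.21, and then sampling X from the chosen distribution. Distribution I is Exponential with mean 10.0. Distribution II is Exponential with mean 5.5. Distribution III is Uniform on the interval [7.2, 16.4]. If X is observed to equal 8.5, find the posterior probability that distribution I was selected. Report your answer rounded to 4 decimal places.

Likelihoods f(8.5 | ·): I: 0.0427415; II: 0.0387664; III: 0.108696.
Posterior ∝ prior × likelihood. Numerator for I: 0.45·0.0427415 = 0.0192337.
Normalizing constant: 0.45·0.0427415 + 0.34·0.0387664 + 0.21·0.108696 = 0.0552403.
P(I | observation) = 0.0192337 / 0.0552403 = 0.348182.

0.3482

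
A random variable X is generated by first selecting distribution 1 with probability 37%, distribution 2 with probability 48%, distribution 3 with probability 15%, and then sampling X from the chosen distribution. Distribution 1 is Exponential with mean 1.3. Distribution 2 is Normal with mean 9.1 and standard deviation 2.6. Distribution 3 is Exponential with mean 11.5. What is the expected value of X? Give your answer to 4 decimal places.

6.5740

Component means — 1: 1.3; 2: 9.1; 3: 11.5.
E[X] = 0.37·1.3 + 0.48·9.1 + 0.15·11.5 = 6.574.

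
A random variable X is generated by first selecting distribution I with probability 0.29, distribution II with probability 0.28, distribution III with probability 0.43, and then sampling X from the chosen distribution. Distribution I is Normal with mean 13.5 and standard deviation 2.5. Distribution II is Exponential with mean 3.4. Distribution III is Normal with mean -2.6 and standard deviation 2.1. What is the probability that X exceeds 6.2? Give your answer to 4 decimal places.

0.3347

Conditional on each component, P(X > 6.2): I: 0.99825; II: 0.161455; III: 1.39185e-05.
By total probability, P(X > 6.2) = 0.29·0.99825 + 0.28·0.161455 + 0.43·1.39185e-05 = 0.334706.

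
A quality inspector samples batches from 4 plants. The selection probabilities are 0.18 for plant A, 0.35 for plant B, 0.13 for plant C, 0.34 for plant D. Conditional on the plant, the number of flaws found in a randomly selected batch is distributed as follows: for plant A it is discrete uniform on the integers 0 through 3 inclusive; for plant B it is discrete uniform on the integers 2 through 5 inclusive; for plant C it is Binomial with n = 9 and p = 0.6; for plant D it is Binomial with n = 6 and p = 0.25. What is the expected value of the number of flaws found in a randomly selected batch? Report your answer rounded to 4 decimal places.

Component means — A: 1.5; B: 3.5; C: 5.4; D: 1.5.
E[X] = 0.18·1.5 + 0.35·3.5 + 0.13·5.4 + 0.34·1.5 = 2.707.

2.7070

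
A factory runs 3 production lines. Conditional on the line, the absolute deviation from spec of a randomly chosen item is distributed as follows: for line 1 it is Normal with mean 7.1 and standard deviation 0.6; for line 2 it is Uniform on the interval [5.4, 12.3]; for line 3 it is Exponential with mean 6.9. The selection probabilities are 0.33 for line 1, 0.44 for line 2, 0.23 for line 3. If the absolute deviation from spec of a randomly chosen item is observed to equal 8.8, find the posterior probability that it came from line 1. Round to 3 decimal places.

Likelihoods f(8.8 | ·): 1: 0.0120102; 2: 0.144928; 3: 0.0404826.
Posterior ∝ prior × likelihood. Numerator for 1: 0.33·0.0120102 = 0.00396335.
Normalizing constant: 0.33·0.0120102 + 0.44·0.144928 + 0.23·0.0404826 = 0.0770425.
P(1 | observation) = 0.00396335 / 0.0770425 = 0.0514438.

0.051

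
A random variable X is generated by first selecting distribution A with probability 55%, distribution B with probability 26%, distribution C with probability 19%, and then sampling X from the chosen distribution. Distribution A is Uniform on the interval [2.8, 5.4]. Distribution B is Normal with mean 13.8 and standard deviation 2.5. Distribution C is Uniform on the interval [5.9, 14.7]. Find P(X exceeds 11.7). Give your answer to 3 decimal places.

0.273

Conditional on each component, P(X > 11.7): A: 0; B: 0.799546; C: 0.340909.
By total probability, P(X > 11.7) = 0.55·0 + 0.26·0.799546 + 0.19·0.340909 = 0.272655.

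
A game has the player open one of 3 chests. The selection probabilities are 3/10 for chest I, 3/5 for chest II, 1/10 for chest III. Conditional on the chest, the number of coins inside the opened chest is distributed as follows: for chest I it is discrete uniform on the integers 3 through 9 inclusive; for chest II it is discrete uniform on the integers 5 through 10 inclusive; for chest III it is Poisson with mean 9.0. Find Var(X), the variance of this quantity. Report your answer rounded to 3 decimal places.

Per component, I: μ=6, E[X²]=40; II: μ=7.5, E[X²]=59.1667; III: μ=9, E[X²]=90.
E[X] = 0.3·6 + 0.6·7.5 + 0.1·9 = 7.2.
E[X²] = 0.3·40 + 0.6·59.1667 + 0.1·90 = 56.5.
Var(X) = E[X²] − (E[X])² = 56.5 − 51.84 = 4.66.

4.660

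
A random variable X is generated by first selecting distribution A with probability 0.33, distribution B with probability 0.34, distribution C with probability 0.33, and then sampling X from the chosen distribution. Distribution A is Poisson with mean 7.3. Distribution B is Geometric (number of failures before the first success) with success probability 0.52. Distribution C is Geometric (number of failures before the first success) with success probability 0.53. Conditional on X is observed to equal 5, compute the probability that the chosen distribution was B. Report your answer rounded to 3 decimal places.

Likelihoods P(X=5 | ·): A: 0.116703; B: 0.0132498; C: 0.0121553.
Posterior ∝ prior × likelihood. Numerator for B: 0.34·0.0132498 = 0.00450493.
Normalizing constant: 0.33·0.116703 + 0.34·0.0132498 + 0.33·0.0121553 = 0.0470283.
P(B | observation) = 0.00450493 / 0.0470283 = 0.095792.

0.096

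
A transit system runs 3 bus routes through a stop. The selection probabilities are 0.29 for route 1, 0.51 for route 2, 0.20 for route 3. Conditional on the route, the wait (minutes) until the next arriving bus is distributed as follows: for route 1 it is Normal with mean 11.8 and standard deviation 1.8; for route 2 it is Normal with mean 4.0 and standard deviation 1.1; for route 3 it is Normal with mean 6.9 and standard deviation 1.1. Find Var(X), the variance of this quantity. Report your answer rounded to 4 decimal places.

13.0473

Per component, 1: μ=11.8, E[X²]=142.48; 2: μ=4, E[X²]=17.21; 3: μ=6.9, E[X²]=48.82.
E[X] = 0.29·11.8 + 0.51·4 + 0.2·6.9 = 6.842.
E[X²] = 0.29·142.48 + 0.51·17.21 + 0.2·48.82 = 59.8603.
Var(X) = E[X²] − (E[X])² = 59.8603 − 46.813 = 13.0473.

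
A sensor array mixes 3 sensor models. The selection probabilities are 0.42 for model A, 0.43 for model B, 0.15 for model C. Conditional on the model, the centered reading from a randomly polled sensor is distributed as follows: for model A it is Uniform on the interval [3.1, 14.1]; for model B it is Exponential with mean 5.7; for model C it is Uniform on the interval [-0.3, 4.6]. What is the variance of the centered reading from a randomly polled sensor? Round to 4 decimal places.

Per component, A: μ=8.6, E[X²]=84.0433; B: μ=5.7, E[X²]=64.98; C: μ=2.15, E[X²]=6.62333.
E[X] = 0.42·8.6 + 0.43·5.7 + 0.15·2.15 = 6.3855.
E[X²] = 0.42·84.0433 + 0.43·64.98 + 0.15·6.62333 = 64.2331.
Var(X) = E[X²] − (E[X])² = 64.2331 − 40.7746 = 23.4585.

23.4585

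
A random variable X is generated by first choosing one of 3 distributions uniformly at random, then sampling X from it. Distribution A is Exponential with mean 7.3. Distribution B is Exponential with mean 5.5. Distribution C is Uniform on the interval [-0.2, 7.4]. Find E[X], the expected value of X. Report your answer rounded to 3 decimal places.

Component means — A: 7.3; B: 5.5; C: 3.6.
E[X] = 0.333333·7.3 + 0.333333·5.5 + 0.333333·3.6 = 5.46667.

5.467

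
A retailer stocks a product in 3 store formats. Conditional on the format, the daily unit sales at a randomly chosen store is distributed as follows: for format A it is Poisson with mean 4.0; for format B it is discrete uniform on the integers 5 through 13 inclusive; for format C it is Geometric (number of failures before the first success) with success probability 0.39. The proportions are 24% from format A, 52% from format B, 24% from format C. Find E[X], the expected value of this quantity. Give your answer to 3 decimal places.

6.015

Component means — A: 4; B: 9; C: 1.5641.
E[X] = 0.24·4 + 0.52·9 + 0.24·1.5641 = 6.01538.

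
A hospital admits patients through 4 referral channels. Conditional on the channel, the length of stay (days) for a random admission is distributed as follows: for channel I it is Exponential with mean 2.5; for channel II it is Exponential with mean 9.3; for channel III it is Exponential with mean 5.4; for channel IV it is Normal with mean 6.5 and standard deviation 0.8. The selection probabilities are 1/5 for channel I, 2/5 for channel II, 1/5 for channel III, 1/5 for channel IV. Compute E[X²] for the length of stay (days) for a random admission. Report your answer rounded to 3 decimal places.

91.934

For each component E[X²] = Var + (mean)², giving I: 12.5; II: 172.98; III: 58.32; IV: 42.89.
Overall E[X²] = 0.2·12.5 + 0.4·172.98 + 0.2·58.32 + 0.2·42.89 = 91.934.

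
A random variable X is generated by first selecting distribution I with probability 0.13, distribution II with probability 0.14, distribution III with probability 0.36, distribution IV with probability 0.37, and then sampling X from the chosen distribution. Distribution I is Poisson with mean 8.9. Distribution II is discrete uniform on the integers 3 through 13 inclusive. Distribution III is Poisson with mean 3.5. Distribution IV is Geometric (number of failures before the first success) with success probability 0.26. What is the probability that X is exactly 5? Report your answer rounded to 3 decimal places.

Conditional on each component, P(X = 5): I: 0.063467; II: 0.0909091; III: 0.132169; IV: 0.0576942.
By total probability, P(X = 5) = 0.13·0.063467 + 0.14·0.0909091 + 0.36·0.132169 + 0.37·0.0576942 = 0.0899055.

0.090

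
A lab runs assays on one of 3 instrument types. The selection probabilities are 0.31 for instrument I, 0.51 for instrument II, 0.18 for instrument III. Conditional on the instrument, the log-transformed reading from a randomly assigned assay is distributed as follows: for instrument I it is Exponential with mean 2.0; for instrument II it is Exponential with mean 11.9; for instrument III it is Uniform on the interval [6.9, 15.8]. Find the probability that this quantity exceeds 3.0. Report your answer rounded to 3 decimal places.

Conditional on each instrument, P(X > 3.0): I: 0.22313; II: 0.777166; III: 1.
By total probability, P(X > 3.0) = 0.31·0.22313 + 0.51·0.777166 + 0.18·1 = 0.645525.

0.646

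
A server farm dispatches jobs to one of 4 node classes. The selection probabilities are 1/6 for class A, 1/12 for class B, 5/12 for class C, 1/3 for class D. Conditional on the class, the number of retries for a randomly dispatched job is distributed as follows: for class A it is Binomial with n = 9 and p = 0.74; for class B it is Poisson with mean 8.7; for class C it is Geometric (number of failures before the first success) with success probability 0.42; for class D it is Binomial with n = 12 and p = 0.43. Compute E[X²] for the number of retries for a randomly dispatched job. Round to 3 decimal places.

26.734

For each component E[X²] = Var + (mean)², giving A: 46.0872; B: 84.39; C: 5.19501; D: 29.5668.
Overall E[X²] = 0.166667·46.0872 + 0.0833333·84.39 + 0.416667·5.19501 + 0.333333·29.5668 = 26.7339.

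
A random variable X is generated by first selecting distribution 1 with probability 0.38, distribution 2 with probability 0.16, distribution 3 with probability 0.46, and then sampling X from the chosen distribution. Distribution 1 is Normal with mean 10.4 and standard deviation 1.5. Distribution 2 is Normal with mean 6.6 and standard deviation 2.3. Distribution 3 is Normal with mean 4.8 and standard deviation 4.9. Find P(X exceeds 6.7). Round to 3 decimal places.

0.615

Conditional on each component, P(X > 6.7): 1: 0.993181; 2: 0.48266; 3: 0.349099.
By total probability, P(X > 6.7) = 0.38·0.993181 + 0.16·0.48266 + 0.46·0.349099 = 0.61522.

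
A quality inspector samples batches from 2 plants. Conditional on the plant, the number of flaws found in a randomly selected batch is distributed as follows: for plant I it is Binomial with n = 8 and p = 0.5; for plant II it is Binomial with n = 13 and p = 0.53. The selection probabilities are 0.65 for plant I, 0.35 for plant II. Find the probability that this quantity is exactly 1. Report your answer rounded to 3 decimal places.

0.021

Conditional on each plant, P(X = 1): I: 0.03125; II: 0.000800559.
By total probability, P(X = 1) = 0.65·0.03125 + 0.35·0.000800559 = 0.0205927.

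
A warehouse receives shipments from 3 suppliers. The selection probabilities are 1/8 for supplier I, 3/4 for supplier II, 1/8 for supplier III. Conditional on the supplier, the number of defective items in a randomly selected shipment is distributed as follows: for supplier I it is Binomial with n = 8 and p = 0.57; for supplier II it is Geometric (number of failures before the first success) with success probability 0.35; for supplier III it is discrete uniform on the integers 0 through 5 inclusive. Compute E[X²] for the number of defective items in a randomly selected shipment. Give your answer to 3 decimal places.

For each component E[X²] = Var + (mean)², giving I: 22.7544; II: 8.7551; III: 9.16667.
Overall E[X²] = 0.125·22.7544 + 0.75·8.7551 + 0.125·9.16667 = 10.5565.

10.556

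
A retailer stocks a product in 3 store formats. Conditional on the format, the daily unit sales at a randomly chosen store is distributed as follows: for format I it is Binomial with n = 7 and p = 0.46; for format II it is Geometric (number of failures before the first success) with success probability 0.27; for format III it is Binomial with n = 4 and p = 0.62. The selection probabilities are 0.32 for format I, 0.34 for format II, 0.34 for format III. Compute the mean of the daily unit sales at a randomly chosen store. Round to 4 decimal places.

2.7929

Component means — I: 3.22; II: 2.7037; III: 2.48.
E[X] = 0.32·3.22 + 0.34·2.7037 + 0.34·2.48 = 2.79286.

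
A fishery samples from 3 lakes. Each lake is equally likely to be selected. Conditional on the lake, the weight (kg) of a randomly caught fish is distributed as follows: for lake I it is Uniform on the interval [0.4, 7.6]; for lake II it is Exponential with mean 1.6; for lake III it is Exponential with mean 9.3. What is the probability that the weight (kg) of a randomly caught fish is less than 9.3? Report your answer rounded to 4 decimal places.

Conditional on each lake, P(X < 9.3): I: 1; II: 0.99701; III: 0.632121.
By total probability, P(X < 9.3) = 0.333333·1 + 0.333333·0.99701 + 0.333333·0.632121 = 0.876377.

0.8764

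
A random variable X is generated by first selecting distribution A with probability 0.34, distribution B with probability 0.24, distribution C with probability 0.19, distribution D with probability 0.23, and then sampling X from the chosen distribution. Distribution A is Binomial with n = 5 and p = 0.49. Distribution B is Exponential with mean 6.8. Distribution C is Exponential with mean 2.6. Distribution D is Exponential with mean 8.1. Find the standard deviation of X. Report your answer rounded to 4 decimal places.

Per component, A: μ=2.45, E[X²]=7.252; B: μ=6.8, E[X²]=92.48; C: μ=2.6, E[X²]=13.52; D: μ=8.1, E[X²]=131.22.
E[X] = 0.34·2.45 + 0.24·6.8 + 0.19·2.6 + 0.23·8.1 = 4.822.
E[X²] = 0.34·7.252 + 0.24·92.48 + 0.19·13.52 + 0.23·131.22 = 57.4103.
Var(X) = E[X²] − (E[X])² = 57.4103 − 23.2517 = 34.1586.
SD(X) = √34.1586 = 5.84454.

5.8445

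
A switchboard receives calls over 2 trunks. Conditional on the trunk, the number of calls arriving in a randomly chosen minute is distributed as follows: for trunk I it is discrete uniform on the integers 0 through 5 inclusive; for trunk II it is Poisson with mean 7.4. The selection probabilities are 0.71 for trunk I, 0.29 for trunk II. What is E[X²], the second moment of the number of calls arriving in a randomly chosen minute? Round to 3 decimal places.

For each component E[X²] = Var + (mean)², giving I: 9.16667; II: 62.16.
Overall E[X²] = 0.71·9.16667 + 0.29·62.16 = 24.5347.

24.535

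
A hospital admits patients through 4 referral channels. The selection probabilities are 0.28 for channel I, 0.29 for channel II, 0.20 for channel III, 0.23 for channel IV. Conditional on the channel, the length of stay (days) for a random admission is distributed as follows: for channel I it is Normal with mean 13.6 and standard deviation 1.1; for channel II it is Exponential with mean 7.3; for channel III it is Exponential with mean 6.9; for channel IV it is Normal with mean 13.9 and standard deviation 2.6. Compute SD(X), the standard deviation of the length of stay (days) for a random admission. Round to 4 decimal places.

6.1466

Per component, I: μ=13.6, E[X²]=186.17; II: μ=7.3, E[X²]=106.58; III: μ=6.9, E[X²]=95.22; IV: μ=13.9, E[X²]=199.97.
E[X] = 0.28·13.6 + 0.29·7.3 + 0.2·6.9 + 0.23·13.9 = 10.502.
E[X²] = 0.28·186.17 + 0.29·106.58 + 0.2·95.22 + 0.23·199.97 = 148.073.
Var(X) = E[X²] − (E[X])² = 148.073 − 110.292 = 37.7809.
SD(X) = √37.7809 = 6.14662.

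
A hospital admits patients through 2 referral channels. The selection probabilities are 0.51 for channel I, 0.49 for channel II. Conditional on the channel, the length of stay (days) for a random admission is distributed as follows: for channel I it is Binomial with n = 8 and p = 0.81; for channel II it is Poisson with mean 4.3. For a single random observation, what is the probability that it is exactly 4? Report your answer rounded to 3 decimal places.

Conditional on each channel, P(X = 4): I: 0.0392692; II: 0.193284.
By total probability, P(X = 4) = 0.51·0.0392692 + 0.49·0.193284 = 0.114737.

0.115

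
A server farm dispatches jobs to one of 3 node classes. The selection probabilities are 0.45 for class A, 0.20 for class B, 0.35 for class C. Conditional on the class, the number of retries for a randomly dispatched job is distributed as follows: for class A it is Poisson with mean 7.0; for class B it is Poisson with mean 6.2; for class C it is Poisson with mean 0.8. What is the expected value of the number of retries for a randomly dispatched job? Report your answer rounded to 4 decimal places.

4.6700

Component means — A: 7; B: 6.2; C: 0.8.
E[X] = 0.45·7 + 0.2·6.2 + 0.35·0.8 = 4.67.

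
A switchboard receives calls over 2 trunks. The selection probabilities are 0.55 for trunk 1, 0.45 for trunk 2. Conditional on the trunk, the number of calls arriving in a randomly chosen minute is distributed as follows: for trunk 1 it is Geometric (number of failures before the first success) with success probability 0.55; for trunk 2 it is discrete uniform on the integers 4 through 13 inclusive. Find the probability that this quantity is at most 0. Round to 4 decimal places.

0.3025

Conditional on each trunk, P(X ≤ 0): 1: 0.55; 2: 0.
By total probability, P(X ≤ 0) = 0.55·0.55 + 0.45·0 = 0.3025.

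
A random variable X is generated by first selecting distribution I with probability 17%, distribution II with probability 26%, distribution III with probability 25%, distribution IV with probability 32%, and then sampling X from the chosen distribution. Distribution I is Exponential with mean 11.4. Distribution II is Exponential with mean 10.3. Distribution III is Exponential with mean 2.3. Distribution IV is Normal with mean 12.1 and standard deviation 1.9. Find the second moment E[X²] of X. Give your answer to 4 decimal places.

150.0046

For each component E[X²] = Var + (mean)², giving I: 259.92; II: 212.18; III: 10.58; IV: 150.02.
Overall E[X²] = 0.17·259.92 + 0.26·212.18 + 0.25·10.58 + 0.32·150.02 = 150.005.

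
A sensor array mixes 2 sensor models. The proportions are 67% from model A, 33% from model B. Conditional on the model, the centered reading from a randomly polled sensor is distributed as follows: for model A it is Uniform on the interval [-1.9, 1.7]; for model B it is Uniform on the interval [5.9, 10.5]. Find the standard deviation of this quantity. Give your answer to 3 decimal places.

Per component, A: μ=-0.1, E[X²]=1.09; B: μ=8.2, E[X²]=69.0033.
E[X] = 0.67·-0.1 + 0.33·8.2 = 2.639.
E[X²] = 0.67·1.09 + 0.33·69.0033 = 23.5014.
Var(X) = E[X²] − (E[X])² = 23.5014 − 6.96432 = 16.5371.
SD(X) = √16.5371 = 4.06658.

4.067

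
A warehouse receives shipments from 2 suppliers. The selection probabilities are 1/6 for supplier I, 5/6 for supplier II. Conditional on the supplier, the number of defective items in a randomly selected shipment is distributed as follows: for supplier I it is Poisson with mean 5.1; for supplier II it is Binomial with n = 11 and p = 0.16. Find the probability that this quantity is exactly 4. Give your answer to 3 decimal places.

Conditional on each supplier, P(X = 4): I: 0.171857; II: 0.0638188.
By total probability, P(X = 4) = 0.166667·0.171857 + 0.833333·0.0638188 = 0.0818252.

0.082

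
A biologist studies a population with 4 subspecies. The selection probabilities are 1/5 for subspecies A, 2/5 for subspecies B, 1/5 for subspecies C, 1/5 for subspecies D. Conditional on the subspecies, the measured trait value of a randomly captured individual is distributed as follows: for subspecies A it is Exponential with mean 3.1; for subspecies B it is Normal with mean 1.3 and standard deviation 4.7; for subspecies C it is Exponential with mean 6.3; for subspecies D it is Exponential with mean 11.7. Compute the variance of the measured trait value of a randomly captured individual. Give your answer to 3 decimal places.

Per component, A: μ=3.1, E[X²]=19.22; B: μ=1.3, E[X²]=23.78; C: μ=6.3, E[X²]=79.38; D: μ=11.7, E[X²]=273.78.
E[X] = 0.2·3.1 + 0.4·1.3 + 0.2·6.3 + 0.2·11.7 = 4.74.
E[X²] = 0.2·19.22 + 0.4·23.78 + 0.2·79.38 + 0.2·273.78 = 83.988.
Var(X) = E[X²] − (E[X])² = 83.988 − 22.4676 = 61.5204.

61.520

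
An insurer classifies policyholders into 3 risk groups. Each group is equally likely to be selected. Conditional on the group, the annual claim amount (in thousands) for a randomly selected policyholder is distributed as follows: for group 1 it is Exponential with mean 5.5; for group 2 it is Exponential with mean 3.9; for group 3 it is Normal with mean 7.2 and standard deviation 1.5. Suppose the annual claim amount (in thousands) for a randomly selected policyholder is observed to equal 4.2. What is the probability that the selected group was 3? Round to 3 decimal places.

Likelihoods f(4.2 | ·): 1: 0.0847216; 2: 0.0873441; 3: 0.035994.
Posterior ∝ prior × likelihood. Numerator for 3: 0.333333·0.035994 = 0.011998.
Normalizing constant: 0.333333·0.0847216 + 0.333333·0.0873441 + 0.333333·0.035994 = 0.0693532.
P(3 | observation) = 0.011998 / 0.0693532 = 0.172998.

0.173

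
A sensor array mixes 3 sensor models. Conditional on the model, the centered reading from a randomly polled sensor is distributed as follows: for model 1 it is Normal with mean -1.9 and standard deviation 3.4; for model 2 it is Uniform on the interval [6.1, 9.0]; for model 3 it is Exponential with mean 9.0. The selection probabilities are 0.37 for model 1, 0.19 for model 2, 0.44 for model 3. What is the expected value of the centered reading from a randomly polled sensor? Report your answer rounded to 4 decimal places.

Component means — 1: -1.9; 2: 7.55; 3: 9.
E[X] = 0.37·-1.9 + 0.19·7.55 + 0.44·9 = 4.6915.

4.6915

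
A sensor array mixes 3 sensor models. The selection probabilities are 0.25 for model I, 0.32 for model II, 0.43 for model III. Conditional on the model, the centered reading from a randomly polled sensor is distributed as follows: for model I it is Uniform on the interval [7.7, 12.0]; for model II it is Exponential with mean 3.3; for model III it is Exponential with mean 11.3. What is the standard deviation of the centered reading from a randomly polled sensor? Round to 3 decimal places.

8.440

Per component, I: μ=9.85, E[X²]=98.5633; II: μ=3.3, E[X²]=21.78; III: μ=11.3, E[X²]=255.38.
E[X] = 0.25·9.85 + 0.32·3.3 + 0.43·11.3 = 8.3775.
E[X²] = 0.25·98.5633 + 0.32·21.78 + 0.43·255.38 = 141.424.
Var(X) = E[X²] − (E[X])² = 141.424 − 70.1825 = 71.2413.
SD(X) = √71.2413 = 8.44046.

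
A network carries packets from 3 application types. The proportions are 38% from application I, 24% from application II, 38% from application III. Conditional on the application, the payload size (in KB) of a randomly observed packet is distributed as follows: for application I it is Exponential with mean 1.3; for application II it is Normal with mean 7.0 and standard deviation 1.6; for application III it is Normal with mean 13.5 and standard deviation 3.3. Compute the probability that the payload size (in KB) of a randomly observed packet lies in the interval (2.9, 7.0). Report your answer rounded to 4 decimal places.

Conditional on each application, P(2.9 < X < 7.0): I: 0.102859; II: 0.494804; III: 0.0237778.
By total probability, P(2.9 < X < 7.0) = 0.38·0.102859 + 0.24·0.494804 + 0.38·0.0237778 = 0.166875.

0.1669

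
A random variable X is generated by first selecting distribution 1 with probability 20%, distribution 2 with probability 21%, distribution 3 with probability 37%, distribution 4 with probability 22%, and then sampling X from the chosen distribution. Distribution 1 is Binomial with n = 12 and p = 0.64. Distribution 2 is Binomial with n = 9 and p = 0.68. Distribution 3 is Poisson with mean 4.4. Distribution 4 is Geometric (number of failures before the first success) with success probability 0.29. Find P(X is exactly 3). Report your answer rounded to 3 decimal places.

0.094

Conditional on each component, P(X = 3): 1: 0.00585713; 2: 0.02836; 3: 0.174305; 4: 0.103794.
By total probability, P(X = 3) = 0.2·0.00585713 + 0.21·0.02836 + 0.37·0.174305 + 0.22·0.103794 = 0.0944548.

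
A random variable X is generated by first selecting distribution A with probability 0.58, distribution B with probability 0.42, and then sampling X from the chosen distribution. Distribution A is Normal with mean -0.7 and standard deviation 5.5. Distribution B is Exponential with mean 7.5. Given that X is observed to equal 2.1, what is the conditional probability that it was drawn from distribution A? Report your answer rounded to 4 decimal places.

Likelihoods f(2.1 | ·): A: 0.0637189; B: 0.100771.
Posterior ∝ prior × likelihood. Numerator for A: 0.58·0.0637189 = 0.036957.
Normalizing constant: 0.58·0.0637189 + 0.42·0.100771 = 0.0792809.
P(A | observation) = 0.036957 / 0.0792809 = 0.466153.

0.4662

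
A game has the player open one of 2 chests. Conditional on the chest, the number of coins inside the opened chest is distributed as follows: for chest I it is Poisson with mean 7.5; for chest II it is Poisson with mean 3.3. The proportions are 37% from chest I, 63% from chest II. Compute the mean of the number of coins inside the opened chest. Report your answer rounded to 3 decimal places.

4.854

Component means — I: 7.5; II: 3.3.
E[X] = 0.37·7.5 + 0.63·3.3 = 4.854.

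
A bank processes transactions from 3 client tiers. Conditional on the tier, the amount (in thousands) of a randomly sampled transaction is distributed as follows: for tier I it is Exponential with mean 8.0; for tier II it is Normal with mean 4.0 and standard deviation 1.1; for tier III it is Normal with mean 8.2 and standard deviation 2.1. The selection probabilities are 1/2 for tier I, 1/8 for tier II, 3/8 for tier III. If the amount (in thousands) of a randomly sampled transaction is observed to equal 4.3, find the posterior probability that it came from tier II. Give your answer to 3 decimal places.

Likelihoods f(4.3 | ·): I: 0.0730259; II: 0.349435; III: 0.0338653.
Posterior ∝ prior × likelihood. Numerator for II: 0.125·0.349435 = 0.0436793.
Normalizing constant: 0.5·0.0730259 + 0.125·0.349435 + 0.375·0.0338653 = 0.0928917.
P(II | observation) = 0.0436793 / 0.0928917 = 0.470218.

0.470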